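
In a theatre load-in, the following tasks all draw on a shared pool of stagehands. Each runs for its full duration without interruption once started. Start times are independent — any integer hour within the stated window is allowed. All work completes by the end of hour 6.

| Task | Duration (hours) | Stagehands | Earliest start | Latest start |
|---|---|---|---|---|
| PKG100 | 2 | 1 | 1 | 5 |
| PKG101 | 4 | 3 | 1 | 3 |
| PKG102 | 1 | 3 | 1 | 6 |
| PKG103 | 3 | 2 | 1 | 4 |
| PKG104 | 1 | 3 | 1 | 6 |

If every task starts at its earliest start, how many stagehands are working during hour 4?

At early start, hour 4 has: PKG101.
Demand: 3 = 3.

3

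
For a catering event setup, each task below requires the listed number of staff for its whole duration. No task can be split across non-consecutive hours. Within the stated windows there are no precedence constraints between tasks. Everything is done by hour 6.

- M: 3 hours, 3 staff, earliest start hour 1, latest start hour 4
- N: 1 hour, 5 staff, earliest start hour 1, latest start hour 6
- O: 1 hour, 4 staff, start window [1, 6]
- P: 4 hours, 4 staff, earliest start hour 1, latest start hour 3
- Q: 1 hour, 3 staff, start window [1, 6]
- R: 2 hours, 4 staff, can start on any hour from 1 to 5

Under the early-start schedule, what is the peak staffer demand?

Early-start schedule: M@1, N@1, O@1, P@1, Q@1, R@1.
Load per hour: hour 1: 23, hour 2: 11, hour 3: 7, hour 4: 4, hour 5: 0, hour 6: 0.
Peak is 23.

23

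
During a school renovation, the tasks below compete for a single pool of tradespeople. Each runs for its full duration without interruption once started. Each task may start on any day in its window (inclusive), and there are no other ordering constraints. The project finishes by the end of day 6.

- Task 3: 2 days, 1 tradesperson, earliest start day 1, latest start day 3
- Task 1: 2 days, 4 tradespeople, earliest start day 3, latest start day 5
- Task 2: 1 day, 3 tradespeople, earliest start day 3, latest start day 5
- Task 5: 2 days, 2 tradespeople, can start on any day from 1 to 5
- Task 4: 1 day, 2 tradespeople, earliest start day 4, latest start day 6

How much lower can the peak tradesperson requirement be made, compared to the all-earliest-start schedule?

Early-start peak: d1:3  d2:3  d3:7  d4:6  d5:0  d6:0 ⇒ 7.
Leveled (Task 3@1, Task 1@3, Task 2@5, Task 5@1, Task 4@6): d1:3  d2:3  d3:4  d4:4  d5:3  d6:2 ⇒ 4.
Reduction 7 − 4 = 3.

3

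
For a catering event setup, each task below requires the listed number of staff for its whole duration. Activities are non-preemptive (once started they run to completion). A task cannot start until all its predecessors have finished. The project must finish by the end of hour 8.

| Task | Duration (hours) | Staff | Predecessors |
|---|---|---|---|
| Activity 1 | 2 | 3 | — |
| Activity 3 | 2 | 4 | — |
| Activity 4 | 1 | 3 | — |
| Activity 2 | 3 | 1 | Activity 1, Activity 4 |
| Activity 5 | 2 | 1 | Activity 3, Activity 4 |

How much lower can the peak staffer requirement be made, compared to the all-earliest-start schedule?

Early-start peak: h1:10  h2:7  h3:2  h4:2  h5:1  h6:0  h7:0  h8:0 ⇒ 10.
Leveled (Activity 1@1, Activity 3@3, Activity 4@5, Activity 2@6, Activity 5@6): h1:3  h2:3  h3:4  h4:4  h5:3  h6:2  h7:2  h8:1 ⇒ 4.
Reduction 10 − 4 = 6.

6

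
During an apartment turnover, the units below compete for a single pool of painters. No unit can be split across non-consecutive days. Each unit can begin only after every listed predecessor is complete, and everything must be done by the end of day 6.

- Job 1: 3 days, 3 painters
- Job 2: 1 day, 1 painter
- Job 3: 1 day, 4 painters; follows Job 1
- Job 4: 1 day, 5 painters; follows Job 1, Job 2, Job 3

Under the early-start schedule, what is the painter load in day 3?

3

At early start, day 3 has: Job 1.
Demand: 3 = 3.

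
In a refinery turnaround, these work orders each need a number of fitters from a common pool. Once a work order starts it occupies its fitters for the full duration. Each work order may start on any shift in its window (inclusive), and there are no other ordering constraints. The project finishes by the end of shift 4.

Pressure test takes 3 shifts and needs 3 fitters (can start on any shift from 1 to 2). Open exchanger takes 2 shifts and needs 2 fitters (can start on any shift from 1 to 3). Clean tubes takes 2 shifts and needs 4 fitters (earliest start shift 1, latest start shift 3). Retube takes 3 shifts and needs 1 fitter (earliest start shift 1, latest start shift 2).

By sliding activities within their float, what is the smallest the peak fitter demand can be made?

Early-start (Pressure test@1, Open exchanger@1, Clean tubes@1, Retube@1) gives peak 10: s1:10  s2:10  s3:4  s4:0.
Shift Clean tubes→3.
Schedule Pressure test@1, Open exchanger@1, Clean tubes@3, Retube@1: s1:6  s2:6  s3:8  s4:4 — peak 8.

8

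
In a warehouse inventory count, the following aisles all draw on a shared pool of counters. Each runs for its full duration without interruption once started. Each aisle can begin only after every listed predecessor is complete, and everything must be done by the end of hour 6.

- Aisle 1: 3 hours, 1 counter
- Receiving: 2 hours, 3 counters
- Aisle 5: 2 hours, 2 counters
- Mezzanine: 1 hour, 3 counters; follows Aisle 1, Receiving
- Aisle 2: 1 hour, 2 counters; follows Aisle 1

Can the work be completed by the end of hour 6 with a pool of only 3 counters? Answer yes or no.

no

The minimum achievable peak is 4; 3 < 4, so no feasible schedule stays within the cap.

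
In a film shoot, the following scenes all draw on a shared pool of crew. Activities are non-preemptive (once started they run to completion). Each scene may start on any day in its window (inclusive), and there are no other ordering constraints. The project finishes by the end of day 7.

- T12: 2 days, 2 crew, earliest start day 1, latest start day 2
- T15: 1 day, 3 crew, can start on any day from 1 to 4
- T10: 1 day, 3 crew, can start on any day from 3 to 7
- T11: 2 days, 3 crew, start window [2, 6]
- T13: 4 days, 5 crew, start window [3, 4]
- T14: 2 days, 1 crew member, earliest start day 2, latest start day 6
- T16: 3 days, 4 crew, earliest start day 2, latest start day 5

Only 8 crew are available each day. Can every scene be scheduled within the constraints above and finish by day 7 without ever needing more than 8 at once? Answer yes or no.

no

The minimum achievable peak is 9; 8 < 9, so no feasible schedule stays within the cap.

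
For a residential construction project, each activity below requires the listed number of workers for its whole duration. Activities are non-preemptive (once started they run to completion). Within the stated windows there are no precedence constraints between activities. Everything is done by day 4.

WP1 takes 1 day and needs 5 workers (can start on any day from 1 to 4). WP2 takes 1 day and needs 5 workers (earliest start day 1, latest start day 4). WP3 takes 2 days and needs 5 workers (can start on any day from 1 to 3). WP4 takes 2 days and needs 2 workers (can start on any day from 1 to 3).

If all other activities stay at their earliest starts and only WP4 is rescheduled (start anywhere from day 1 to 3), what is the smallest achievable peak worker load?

15

WP4@1: d1:17  d2:7  d3:0  d4:0 → peak 17
WP4@2: d1:15  d2:7  d3:2  d4:0 → peak 15
WP4@3: d1:15  d2:5  d3:2  d4:2 → peak 15
Best is WP4@2, peak 15.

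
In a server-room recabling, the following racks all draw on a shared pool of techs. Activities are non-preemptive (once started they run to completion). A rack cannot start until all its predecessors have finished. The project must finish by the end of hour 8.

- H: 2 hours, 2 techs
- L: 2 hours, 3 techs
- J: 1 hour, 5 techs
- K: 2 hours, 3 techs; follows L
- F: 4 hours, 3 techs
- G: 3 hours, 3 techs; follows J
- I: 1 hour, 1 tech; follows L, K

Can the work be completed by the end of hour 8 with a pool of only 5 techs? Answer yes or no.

Total tech-hours = 43; over 8 hours the average is 43/8 > 5, so some hour must exceed 5.

no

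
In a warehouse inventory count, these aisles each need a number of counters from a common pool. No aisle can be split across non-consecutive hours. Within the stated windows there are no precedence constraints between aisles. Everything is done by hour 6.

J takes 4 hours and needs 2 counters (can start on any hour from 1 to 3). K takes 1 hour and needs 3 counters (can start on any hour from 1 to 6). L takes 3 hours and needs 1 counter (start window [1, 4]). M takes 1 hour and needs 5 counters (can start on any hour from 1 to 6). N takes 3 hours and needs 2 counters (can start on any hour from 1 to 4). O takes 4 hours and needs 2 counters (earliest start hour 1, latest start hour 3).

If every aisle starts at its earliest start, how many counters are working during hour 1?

15

At early start, hour 1 has: J, K, L, M, N, O.
Demand: 2 + 3 + 1 + 5 + 2 + 2 = 15.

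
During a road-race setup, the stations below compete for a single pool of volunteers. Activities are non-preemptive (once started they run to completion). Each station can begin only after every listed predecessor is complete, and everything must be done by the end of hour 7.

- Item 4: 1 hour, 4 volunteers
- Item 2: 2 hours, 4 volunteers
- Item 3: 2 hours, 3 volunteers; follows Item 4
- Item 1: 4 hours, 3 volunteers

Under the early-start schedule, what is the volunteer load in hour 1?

At early start, hour 1 has: Item 4, Item 2, Item 1.
Demand: 4 + 4 + 3 = 11.

11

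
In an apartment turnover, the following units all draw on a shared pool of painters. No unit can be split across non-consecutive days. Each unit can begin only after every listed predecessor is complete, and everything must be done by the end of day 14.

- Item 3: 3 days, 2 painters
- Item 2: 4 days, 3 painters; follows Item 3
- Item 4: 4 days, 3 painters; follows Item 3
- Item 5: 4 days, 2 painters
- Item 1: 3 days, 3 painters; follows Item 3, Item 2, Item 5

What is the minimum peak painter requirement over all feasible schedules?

Early-start (Item 3@1, Item 2@4, Item 4@4, Item 5@1, Item 1@8) gives peak 8: d1:4  d2:4  d3:4  d4:8  d5:6  d6:6  d7:6  d8:3  d9:3  d10:3  d11:0  d12:0  d13:0  d14:0.
Shift Item 4→8, Item 1→12.
Schedule Item 3@1, Item 2@4, Item 4@8, Item 5@1, Item 1@12: d1:4  d2:4  d3:4  d4:5  d5:3  d6:3  d7:3  d8:3  d9:3  d10:3  d11:3  d12:3  d13:3  d14:3 — peak 5.

5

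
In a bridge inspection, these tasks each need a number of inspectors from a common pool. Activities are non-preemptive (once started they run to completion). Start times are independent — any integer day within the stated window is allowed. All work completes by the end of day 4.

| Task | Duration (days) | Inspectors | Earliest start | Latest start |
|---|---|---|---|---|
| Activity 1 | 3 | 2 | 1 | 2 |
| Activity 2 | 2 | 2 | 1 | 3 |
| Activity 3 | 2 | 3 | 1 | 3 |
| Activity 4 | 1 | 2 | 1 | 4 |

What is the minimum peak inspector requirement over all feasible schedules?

5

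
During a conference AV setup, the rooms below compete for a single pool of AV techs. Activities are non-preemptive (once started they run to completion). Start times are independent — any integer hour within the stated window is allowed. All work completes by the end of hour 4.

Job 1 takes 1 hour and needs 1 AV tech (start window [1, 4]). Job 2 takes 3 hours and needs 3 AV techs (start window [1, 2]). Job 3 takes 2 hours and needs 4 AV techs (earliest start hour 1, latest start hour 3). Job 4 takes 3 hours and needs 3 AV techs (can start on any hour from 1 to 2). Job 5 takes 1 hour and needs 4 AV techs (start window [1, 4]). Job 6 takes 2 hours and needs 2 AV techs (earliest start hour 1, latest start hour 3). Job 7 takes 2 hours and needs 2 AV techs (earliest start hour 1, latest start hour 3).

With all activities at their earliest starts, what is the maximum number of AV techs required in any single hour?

19

Early-start schedule: Job 1@1, Job 2@1, Job 3@1, Job 4@1, Job 5@1, Job 6@1, Job 7@1.
Load per hour: hour 1: 19, hour 2: 14, hour 3: 6, hour 4: 0.
Peak is 19.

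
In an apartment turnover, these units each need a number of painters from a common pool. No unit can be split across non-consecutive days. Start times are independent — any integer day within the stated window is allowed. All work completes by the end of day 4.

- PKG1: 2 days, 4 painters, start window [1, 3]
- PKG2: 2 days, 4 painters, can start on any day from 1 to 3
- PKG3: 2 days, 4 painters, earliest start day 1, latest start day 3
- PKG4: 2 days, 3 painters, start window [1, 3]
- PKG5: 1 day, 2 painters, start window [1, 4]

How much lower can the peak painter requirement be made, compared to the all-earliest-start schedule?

Early-start peak: d1:17  d2:15  d3:0  d4:0 ⇒ 17.
Leveled (PKG1@1, PKG2@1, PKG3@3, PKG4@3, PKG5@3): d1:8  d2:8  d3:9  d4:7 ⇒ 9.
Reduction 17 − 9 = 8.

8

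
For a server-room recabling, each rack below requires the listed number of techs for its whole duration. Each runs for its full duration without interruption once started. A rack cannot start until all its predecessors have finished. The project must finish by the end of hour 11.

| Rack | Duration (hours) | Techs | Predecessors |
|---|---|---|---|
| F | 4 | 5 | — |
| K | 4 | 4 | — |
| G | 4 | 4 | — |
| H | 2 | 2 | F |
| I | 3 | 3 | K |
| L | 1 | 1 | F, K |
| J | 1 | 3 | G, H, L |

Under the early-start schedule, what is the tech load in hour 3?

At early start, hour 3 has: F, K, G.
Demand: 5 + 4 + 4 = 13.

13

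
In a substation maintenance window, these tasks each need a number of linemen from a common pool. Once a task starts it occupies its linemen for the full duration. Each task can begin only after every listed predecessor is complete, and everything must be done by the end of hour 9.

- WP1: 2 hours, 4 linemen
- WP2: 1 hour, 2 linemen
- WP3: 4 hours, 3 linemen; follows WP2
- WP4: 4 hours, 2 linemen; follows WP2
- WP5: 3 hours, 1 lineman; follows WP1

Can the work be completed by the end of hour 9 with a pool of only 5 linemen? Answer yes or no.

yes

Schedule WP1@1, WP2@3, WP3@4, WP4@6, WP5@3: h1:4  h2:4  h3:3  h4:4  h5:4  h6:5  h7:5  h8:2  h9:2 — peak 5 ≤ 5.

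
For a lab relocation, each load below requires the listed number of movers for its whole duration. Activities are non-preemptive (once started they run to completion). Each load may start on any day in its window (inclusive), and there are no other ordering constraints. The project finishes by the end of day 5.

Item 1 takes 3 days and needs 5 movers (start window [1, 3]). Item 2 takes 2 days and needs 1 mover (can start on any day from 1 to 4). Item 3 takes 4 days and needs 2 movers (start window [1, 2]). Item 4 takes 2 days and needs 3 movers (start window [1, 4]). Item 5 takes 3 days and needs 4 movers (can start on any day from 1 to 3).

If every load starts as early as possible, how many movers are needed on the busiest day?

15

Early-start schedule: Item 1@1, Item 2@1, Item 3@1, Item 4@1, Item 5@1.
Load per day: day 1: 15, day 2: 15, day 3: 11, day 4: 2, day 5: 0.
Peak is 15.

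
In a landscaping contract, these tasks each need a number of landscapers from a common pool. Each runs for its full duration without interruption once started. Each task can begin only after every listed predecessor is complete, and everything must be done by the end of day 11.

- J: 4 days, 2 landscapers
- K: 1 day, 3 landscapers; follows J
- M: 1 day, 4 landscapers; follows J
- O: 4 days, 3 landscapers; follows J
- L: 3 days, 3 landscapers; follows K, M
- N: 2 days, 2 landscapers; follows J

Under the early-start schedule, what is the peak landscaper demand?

12

Early-start schedule: J@1, K@5, M@5, O@5, L@6, N@5.
Load per day: day 1: 2, day 2: 2, day 3: 2, day 4: 2, day 5: 12, day 6: 8, day 7: 6, day 8: 6, day 9: 0, day 10: 0, day 11: 0.
Peak is 12.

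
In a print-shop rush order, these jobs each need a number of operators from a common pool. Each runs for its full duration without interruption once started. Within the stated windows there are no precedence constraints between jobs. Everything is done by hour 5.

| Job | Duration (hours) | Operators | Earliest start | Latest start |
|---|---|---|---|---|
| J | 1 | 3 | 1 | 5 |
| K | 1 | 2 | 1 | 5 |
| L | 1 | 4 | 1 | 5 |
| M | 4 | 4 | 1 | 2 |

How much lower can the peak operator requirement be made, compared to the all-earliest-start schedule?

Early-start peak: h1:13  h2:4  h3:4  h4:4  h5:0 ⇒ 13.
Leveled (J@1, K@2, L@1, M@2): h1:7  h2:6  h3:4  h4:4  h5:4 ⇒ 7.
Reduction 13 − 7 = 6.

6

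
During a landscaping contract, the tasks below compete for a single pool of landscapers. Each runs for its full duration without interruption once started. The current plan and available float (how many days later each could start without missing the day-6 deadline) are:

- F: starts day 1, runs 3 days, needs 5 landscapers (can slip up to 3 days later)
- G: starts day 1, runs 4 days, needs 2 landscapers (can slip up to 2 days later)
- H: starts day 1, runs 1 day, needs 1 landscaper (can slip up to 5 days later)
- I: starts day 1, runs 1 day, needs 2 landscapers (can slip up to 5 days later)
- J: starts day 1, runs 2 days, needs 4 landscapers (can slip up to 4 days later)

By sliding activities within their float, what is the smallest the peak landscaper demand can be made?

Early-start (F@1, G@1, H@1, I@1, J@1) gives peak 14: d1:14  d2:11  d3:7  d4:2  d5:0  d6:0.
Shift H→4, I→4, J→5.
Schedule F@1, G@1, H@4, I@4, J@5: d1:7  d2:7  d3:7  d4:5  d5:4  d6:4 — peak 7.

7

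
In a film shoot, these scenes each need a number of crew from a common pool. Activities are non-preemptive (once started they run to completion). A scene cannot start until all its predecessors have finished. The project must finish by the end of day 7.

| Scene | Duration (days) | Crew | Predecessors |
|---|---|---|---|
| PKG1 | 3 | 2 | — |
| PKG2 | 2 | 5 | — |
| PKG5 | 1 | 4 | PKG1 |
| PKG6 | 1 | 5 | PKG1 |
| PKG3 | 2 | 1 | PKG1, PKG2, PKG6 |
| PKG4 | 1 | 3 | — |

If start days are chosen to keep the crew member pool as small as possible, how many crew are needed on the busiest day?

Early-start (PKG1@1, PKG2@1, PKG5@4, PKG6@4, PKG3@5, PKG4@1) gives peak 10: d1:10  d2:7  d3:2  d4:9  d5:1  d6:1  d7:0.
Shift PKG6→5, PKG3→6, PKG4→3.
Schedule PKG1@1, PKG2@1, PKG5@4, PKG6@5, PKG3@6, PKG4@3: d1:7  d2:7  d3:5  d4:4  d5:5  d6:1  d7:1 — peak 7.

7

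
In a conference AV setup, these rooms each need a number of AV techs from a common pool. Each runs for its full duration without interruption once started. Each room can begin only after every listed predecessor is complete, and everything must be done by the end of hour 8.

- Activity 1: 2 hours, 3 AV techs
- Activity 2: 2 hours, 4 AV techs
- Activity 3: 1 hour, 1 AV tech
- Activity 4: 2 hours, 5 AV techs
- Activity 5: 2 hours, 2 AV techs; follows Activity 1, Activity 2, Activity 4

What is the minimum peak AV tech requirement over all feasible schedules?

5

Early-start (Activity 1@1, Activity 2@1, Activity 3@1, Activity 4@1, Activity 5@3) gives peak 13: h1:13  h2:12  h3:2  h4:2  h5:0  h6:0  h7:0  h8:0.
Shift Activity 2→3, Activity 4→5, Activity 5→7.
Schedule Activity 1@1, Activity 2@3, Activity 3@1, Activity 4@5, Activity 5@7: h1:4  h2:3  h3:4  h4:4  h5:5  h6:5  h7:2  h8:2 — peak 5.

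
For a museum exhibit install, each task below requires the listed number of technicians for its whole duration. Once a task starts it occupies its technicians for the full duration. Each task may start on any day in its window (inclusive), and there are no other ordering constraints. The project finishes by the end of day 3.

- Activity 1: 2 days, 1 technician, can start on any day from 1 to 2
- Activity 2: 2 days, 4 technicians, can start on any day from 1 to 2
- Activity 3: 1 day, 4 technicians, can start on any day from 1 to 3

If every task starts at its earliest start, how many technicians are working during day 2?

5

At early start, day 2 has: Activity 1, Activity 2.
Demand: 1 + 4 = 5.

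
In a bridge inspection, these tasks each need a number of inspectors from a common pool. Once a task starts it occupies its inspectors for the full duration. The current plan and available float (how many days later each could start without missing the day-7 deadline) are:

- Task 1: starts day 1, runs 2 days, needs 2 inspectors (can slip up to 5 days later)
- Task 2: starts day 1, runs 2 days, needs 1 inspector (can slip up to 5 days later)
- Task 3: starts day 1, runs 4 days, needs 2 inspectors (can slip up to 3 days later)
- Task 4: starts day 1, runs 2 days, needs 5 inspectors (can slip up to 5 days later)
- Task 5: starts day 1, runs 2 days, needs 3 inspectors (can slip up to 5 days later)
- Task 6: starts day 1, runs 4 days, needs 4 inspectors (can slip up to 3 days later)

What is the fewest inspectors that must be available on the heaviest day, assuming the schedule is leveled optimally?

8

Early-start (Task 1@1, Task 2@1, Task 3@1, Task 4@1, Task 5@1, Task 6@1) gives peak 17: d1:17  d2:17  d3:6  d4:6  d5:0  d6:0  d7:0.
Shift Task 2→3, Task 4→5, Task 5→5.
Schedule Task 1@1, Task 2@3, Task 3@1, Task 4@5, Task 5@5, Task 6@1: d1:8  d2:8  d3:7  d4:7  d5:8  d6:8  d7:0 — peak 8.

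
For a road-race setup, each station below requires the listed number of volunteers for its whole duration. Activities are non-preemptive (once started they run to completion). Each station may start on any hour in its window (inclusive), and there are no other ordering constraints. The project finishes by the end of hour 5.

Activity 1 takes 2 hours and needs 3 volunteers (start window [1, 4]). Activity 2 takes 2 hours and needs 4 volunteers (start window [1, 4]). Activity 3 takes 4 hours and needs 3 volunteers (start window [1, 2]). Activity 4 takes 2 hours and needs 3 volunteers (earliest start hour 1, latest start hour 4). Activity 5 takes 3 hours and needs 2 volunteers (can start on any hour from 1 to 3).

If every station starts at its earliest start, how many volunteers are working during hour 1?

At early start, hour 1 has: Activity 1, Activity 2, Activity 3, Activity 4, Activity 5.
Demand: 3 + 4 + 3 + 3 + 2 = 15.

15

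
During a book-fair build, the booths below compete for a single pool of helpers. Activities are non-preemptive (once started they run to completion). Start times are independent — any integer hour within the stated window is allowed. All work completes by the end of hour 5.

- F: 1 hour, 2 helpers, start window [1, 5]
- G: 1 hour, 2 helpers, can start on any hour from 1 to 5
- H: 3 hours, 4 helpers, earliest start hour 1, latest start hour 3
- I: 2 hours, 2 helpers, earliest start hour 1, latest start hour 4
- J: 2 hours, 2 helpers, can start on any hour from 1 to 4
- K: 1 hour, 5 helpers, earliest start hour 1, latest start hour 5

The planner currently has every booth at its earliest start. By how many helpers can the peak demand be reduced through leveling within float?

11

Early-start peak: h1:17  h2:8  h3:4  h4:0  h5:0 ⇒ 17.
Leveled (F@1, G@1, H@2, I@1, J@3, K@5): h1:6  h2:6  h3:6  h4:6  h5:5 ⇒ 6.
Reduction 17 − 6 = 11.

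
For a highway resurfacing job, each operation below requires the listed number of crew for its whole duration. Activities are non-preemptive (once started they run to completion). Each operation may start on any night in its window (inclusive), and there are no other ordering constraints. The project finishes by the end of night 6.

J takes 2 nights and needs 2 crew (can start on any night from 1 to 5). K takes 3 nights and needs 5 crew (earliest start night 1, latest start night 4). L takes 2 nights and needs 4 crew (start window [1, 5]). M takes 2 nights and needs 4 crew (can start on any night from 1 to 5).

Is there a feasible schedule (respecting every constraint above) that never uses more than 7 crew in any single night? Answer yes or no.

no

The minimum achievable peak is 8; 7 < 8, so no feasible schedule stays within the cap.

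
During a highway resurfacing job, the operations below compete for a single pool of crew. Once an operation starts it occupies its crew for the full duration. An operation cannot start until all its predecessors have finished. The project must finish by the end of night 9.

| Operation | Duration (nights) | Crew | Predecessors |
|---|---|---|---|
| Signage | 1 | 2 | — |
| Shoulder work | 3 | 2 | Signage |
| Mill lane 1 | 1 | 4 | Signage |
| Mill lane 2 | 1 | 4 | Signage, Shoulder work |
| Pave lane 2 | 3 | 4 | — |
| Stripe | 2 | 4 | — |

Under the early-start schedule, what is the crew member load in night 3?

6

At early start, night 3 has: Shoulder work, Pave lane 2.
Demand: 2 + 4 = 6.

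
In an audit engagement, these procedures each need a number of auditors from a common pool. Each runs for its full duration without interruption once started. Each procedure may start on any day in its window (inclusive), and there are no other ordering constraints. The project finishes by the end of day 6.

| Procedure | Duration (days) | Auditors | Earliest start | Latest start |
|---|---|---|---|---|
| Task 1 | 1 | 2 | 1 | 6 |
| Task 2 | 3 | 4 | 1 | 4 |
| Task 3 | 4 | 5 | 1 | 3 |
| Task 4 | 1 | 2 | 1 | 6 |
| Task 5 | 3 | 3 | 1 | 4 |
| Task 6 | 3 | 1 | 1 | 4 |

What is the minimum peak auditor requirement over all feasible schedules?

9

Early-start (Task 1@1, Task 2@1, Task 3@1, Task 4@1, Task 5@1, Task 6@1) gives peak 17: d1:17  d2:13  d3:13  d4:5  d5:0  d6:0.
Shift Task 3→2, Task 5→4, Task 6→4.
Schedule Task 1@1, Task 2@1, Task 3@2, Task 4@1, Task 5@4, Task 6@4: d1:8  d2:9  d3:9  d4:9  d5:9  d6:4 — peak 9.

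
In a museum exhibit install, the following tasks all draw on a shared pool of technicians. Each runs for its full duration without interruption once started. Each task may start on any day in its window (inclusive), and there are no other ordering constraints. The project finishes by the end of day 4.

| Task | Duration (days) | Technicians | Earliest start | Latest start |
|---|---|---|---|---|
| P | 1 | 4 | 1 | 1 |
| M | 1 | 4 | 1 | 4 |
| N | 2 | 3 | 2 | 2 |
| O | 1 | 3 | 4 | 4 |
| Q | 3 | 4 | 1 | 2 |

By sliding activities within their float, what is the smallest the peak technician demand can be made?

Early-start (P@1, M@1, N@2, O@4, Q@1) gives peak 12: d1:12  d2:7  d3:7  d4:3.
Shift Q→2.
Schedule P@1, M@1, N@2, O@4, Q@2: d1:8  d2:7  d3:7  d4:7 — peak 8.
Total technician-days = 29 over 4 days ⇒ peak ≥ ⌈29/4⌉ = 8, so 8 is optimal.

8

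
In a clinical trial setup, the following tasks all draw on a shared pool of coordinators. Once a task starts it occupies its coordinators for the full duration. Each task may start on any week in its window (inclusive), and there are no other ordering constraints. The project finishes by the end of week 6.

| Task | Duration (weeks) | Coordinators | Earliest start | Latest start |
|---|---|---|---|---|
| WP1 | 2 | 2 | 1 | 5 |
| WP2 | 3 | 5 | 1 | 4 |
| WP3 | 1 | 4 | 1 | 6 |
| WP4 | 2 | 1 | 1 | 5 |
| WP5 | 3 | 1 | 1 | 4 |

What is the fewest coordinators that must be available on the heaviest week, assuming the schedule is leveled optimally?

5

Early-start (WP1@1, WP2@1, WP3@1, WP4@1, WP5@1) gives peak 13: w1:13  w2:9  w3:6  w4:0  w5:0  w6:0.
Shift WP2→4, WP3→3.
Schedule WP1@1, WP2@4, WP3@3, WP4@1, WP5@1: w1:4  w2:4  w3:5  w4:5  w5:5  w6:5 — peak 5.
Total coordinator-weeks = 28 over 6 weeks ⇒ peak ≥ ⌈28/6⌉ = 5, so 5 is optimal.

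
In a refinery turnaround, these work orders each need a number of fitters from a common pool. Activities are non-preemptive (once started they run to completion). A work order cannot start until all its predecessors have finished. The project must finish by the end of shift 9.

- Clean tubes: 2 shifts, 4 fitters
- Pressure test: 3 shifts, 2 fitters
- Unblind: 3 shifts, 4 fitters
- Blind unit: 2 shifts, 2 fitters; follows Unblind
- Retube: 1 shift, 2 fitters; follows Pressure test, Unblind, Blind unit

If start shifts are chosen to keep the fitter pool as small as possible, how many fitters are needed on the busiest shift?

Early-start (Clean tubes@1, Pressure test@1, Unblind@1, Blind unit@4, Retube@6) gives peak 10: s1:10  s2:10  s3:6  s4:2  s5:2  s6:2  s7:0  s8:0  s9:0.
Shift Pressure test→6, Unblind→3, Blind unit→6, Retube→9.
Schedule Clean tubes@1, Pressure test@6, Unblind@3, Blind unit@6, Retube@9: s1:4  s2:4  s3:4  s4:4  s5:4  s6:4  s7:4  s8:2  s9:2 — peak 4.
Total fitter-shifts = 32 over 9 shifts ⇒ peak ≥ ⌈32/9⌉ = 4, so 4 is optimal.

4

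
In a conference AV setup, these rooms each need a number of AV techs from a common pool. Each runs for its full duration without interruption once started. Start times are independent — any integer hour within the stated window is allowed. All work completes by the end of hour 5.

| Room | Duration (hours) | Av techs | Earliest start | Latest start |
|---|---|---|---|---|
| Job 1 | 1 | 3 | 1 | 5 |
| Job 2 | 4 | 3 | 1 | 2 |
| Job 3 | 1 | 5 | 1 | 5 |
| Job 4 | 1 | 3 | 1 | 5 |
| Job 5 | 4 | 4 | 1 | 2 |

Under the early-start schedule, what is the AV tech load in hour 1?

18

At early start, hour 1 has: Job 1, Job 2, Job 3, Job 4, Job 5.
Demand: 3 + 3 + 5 + 3 + 4 = 18.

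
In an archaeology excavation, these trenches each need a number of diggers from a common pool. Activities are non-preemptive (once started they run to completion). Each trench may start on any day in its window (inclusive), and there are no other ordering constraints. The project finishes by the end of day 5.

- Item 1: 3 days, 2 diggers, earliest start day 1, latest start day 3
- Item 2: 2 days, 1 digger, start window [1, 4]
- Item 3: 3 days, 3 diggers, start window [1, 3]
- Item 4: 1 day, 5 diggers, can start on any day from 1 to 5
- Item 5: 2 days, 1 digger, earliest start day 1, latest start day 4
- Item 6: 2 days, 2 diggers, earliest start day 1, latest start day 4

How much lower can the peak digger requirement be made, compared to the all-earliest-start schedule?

Early-start peak: d1:14  d2:9  d3:5  d4:0  d5:0 ⇒ 14.
Leveled (Item 1@1, Item 2@1, Item 3@1, Item 4@4, Item 5@1, Item 6@3): d1:7  d2:7  d3:7  d4:7  d5:0 ⇒ 7.
Reduction 14 − 7 = 7.

7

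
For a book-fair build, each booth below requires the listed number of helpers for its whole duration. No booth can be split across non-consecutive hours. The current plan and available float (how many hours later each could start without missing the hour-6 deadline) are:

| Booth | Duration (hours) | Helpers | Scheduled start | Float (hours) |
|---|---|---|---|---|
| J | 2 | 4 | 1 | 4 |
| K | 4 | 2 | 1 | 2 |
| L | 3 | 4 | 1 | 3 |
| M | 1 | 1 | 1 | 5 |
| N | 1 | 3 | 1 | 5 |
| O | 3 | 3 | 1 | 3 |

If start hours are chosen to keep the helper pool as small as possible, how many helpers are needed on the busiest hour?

8

Early-start (J@1, K@1, L@1, M@1, N@1, O@1) gives peak 17: h1:17  h2:13  h3:9  h4:2  h5:0  h6:0.
Shift K→3, M→3, N→4, O→4.
Schedule J@1, K@3, L@1, M@3, N@4, O@4: h1:8  h2:8  h3:7  h4:8  h5:5  h6:5 — peak 8.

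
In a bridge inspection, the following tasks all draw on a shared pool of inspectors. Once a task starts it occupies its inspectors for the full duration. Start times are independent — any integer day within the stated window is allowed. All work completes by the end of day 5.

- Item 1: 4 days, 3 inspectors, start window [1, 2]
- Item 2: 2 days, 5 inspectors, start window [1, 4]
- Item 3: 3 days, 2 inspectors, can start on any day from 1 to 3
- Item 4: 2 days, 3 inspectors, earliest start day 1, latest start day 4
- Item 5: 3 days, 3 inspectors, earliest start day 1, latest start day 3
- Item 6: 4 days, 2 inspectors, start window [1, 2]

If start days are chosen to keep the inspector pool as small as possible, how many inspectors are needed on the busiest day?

Early-start (Item 1@1, Item 2@1, Item 3@1, Item 4@1, Item 5@1, Item 6@1) gives peak 18: d1:18  d2:18  d3:10  d4:5  d5:0.
Shift Item 4→4, Item 5→3.
Schedule Item 1@1, Item 2@1, Item 3@1, Item 4@4, Item 5@3, Item 6@1: d1:12  d2:12  d3:10  d4:11  d5:6 — peak 12.

12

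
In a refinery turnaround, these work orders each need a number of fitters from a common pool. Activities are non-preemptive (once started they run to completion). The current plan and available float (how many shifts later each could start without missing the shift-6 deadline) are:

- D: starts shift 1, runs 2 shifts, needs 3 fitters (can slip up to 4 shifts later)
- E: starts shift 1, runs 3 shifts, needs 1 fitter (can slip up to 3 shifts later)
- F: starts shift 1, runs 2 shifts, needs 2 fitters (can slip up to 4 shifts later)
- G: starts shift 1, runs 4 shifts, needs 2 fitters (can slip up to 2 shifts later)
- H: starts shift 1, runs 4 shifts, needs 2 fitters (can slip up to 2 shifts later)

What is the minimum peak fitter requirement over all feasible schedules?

5

Early-start (D@1, E@1, F@1, G@1, H@1) gives peak 10: s1:10  s2:10  s3:5  s4:4  s5:0  s6:0.
Shift E→3, G→3, H→3.
Schedule D@1, E@3, F@1, G@3, H@3: s1:5  s2:5  s3:5  s4:5  s5:5  s6:4 — peak 5.
Total fitter-shifts = 29 over 6 shifts ⇒ peak ≥ ⌈29/6⌉ = 5, so 5 is optimal.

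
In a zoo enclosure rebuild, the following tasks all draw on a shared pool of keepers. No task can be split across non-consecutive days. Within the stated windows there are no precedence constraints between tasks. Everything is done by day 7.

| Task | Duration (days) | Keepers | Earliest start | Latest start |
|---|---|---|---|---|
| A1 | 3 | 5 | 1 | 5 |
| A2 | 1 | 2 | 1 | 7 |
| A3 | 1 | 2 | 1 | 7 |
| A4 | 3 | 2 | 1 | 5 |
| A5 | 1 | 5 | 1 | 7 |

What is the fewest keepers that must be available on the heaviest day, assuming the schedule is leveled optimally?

5

Early-start (A1@1, A2@1, A3@1, A4@1, A5@1) gives peak 16: d1:16  d2:7  d3:7  d4:0  d5:0  d6:0  d7:0.
Shift A2→4, A3→5, A4→4, A5→7.
Schedule A1@1, A2@4, A3@5, A4@4, A5@7: d1:5  d2:5  d3:5  d4:4  d5:4  d6:2  d7:5 — peak 5.
Total keeper-days = 30 over 7 days ⇒ peak ≥ ⌈30/7⌉ = 5, so 5 is optimal.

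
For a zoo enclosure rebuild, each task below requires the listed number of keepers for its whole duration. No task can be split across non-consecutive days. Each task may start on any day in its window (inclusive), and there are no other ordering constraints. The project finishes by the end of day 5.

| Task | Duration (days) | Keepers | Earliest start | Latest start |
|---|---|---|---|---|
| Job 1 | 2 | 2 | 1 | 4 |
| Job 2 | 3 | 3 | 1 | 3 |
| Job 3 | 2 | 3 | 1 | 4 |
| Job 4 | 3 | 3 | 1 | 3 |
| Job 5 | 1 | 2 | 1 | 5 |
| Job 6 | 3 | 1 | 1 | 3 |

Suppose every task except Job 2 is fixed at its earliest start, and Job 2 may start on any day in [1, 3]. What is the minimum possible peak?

11

Job 2@1: d1:14  d2:12  d3:7  d4:0  d5:0 → peak 14
Job 2@2: d1:11  d2:12  d3:7  d4:3  d5:0 → peak 12
Job 2@3: d1:11  d2:9  d3:7  d4:3  d5:3 → peak 11
Best is Job 2@3, peak 11.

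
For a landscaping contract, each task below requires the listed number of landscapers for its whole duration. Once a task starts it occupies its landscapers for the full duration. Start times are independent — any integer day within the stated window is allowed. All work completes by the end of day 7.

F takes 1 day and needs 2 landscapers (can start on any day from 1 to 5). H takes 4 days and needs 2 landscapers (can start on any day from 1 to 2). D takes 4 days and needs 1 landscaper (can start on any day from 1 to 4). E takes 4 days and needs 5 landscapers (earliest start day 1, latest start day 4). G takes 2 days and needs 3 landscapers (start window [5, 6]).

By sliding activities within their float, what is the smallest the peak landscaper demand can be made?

8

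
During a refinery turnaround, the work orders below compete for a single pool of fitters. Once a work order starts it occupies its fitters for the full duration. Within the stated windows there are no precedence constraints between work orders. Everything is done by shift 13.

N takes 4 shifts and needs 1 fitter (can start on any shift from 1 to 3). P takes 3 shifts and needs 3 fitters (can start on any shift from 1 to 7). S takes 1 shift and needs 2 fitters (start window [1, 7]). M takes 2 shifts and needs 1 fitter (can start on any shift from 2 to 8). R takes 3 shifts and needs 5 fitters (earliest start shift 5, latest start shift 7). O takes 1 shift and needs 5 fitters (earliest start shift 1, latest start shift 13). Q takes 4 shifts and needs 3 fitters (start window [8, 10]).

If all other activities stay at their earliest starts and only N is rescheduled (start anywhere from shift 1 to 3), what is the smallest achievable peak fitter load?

10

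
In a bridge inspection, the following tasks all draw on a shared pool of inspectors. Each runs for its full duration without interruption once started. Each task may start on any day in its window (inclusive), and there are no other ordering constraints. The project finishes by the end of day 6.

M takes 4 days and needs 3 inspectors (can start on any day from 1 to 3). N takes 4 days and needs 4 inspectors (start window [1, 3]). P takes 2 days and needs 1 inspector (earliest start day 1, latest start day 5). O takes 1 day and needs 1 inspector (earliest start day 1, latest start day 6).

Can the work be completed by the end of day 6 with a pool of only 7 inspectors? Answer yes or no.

Schedule M@1, N@1, P@5, O@5: d1:7  d2:7  d3:7  d4:7  d5:2  d6:1 — peak 7 ≤ 7.

yes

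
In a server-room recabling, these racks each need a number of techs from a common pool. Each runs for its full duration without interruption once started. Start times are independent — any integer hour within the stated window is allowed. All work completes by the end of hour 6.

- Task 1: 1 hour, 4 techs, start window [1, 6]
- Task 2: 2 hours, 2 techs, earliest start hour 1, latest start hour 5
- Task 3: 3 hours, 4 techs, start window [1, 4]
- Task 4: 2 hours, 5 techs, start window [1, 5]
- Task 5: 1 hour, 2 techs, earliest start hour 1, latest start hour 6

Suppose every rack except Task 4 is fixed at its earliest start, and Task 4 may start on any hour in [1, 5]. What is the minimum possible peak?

Task 4@1: h1:17  h2:11  h3:4  h4:0  h5:0  h6:0 → peak 17
Task 4@2: h1:12  h2:11  h3:9  h4:0  h5:0  h6:0 → peak 12
Task 4@3: h1:12  h2:6  h3:9  h4:5  h5:0  h6:0 → peak 12
Task 4@4: h1:12  h2:6  h3:4  h4:5  h5:5  h6:0 → peak 12
Task 4@5: h1:12  h2:6  h3:4  h4:0  h5:5  h6:5 → peak 12
Best is Task 4@2, peak 12.

12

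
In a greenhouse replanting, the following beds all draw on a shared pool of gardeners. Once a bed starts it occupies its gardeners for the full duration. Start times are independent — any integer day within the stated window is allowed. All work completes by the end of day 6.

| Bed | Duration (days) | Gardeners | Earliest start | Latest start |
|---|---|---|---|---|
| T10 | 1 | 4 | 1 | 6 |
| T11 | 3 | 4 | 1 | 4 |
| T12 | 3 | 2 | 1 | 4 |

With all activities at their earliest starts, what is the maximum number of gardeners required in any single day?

10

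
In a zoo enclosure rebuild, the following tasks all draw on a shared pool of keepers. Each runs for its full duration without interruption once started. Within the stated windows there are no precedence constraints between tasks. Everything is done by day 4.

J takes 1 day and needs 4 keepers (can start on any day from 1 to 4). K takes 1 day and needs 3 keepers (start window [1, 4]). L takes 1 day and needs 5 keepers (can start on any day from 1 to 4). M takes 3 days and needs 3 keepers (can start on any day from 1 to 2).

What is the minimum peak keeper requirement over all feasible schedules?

Early-start (J@1, K@1, L@1, M@1) gives peak 15: d1:15  d2:3  d3:3  d4:0.
Shift K→2, L→4.
Schedule J@1, K@2, L@4, M@1: d1:7  d2:6  d3:3  d4:5 — peak 7.

7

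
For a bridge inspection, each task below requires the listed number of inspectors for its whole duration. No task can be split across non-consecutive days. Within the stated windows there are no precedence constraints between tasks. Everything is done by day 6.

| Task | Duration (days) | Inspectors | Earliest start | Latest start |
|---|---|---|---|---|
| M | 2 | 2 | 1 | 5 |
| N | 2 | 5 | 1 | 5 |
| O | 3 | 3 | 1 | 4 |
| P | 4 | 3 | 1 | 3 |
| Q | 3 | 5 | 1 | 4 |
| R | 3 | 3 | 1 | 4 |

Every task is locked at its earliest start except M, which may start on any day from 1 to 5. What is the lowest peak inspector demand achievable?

19

M@1: d1:21  d2:21  d3:14  d4:3  d5:0  d6:0 → peak 21
M@2: d1:19  d2:21  d3:16  d4:3  d5:0  d6:0 → peak 21
M@3: d1:19  d2:19  d3:16  d4:5  d5:0  d6:0 → peak 19
M@4: d1:19  d2:19  d3:14  d4:5  d5:2  d6:0 → peak 19
M@5: d1:19  d2:19  d3:14  d4:3  d5:2  d6:2 → peak 19
Best is M@3, peak 19.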